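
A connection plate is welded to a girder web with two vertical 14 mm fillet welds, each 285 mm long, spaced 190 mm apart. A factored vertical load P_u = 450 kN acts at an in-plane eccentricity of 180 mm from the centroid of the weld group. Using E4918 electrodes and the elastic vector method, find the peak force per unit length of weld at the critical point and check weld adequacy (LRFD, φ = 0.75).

f_max ≈ 2090 N/mm; adequate

E49XX → F_EXX = 490 MPa.
Total weld length L_w = 570 mm. Treat welds as unit-width lines.
Polar moment about centroid: J = 2[d³/12 + d(b/2)²] = 2[285³/12 + 285×95²] = 9002000 mm³.
Direct shear f_v = P/L_w = 450×10³ / 570 = 789.5 N/mm (vertical).
Torsion M = P·e = 450×10³ × 180 = 81000000 N·mm.
Critical point at (x, y) = (95, 142.5) from centroid. f_tx = M·y/J = 1282 N/mm; f_ty = M·x/J = 854.8 N/mm.
Resultant f_max = √[f_tx² + (f_v + f_ty)²] = √[1282² + (789.5 + 854.8)²] = 2085 N/mm.
Capacity per unit length: φr_n = 0.75 × 0.6 × 490 × (0.707 × 14) = 2183 N/mm.
2085 ≤ 2183 → adequate.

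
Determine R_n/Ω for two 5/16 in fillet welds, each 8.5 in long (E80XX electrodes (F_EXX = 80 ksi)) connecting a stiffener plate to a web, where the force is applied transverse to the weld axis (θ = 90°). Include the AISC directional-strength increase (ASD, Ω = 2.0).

R_n/Ω ≈ 135 kip

t_e = 0.707 × 0.3125 = 0.2209 in; A_we = 0.2209 × 17 = 3.756 in².
Directional factor: 1.0 + 0.5 sin^1.5(90°) = 1.5.
F_nw = 0.6 × 80 × 1.5 = 72 ksi.
R_n/Ω = (72 × 3.756) / 2.0 = 135.2 kip.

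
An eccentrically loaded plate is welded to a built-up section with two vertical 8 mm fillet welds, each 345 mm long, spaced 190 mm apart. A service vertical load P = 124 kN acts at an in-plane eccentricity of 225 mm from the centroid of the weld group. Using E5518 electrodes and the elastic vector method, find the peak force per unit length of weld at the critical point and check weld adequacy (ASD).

f_max ≈ 531 N/mm; adequate

E55XX → F_EXX = 550 MPa.
Total weld length L_w = 690 mm. Treat welds as unit-width lines.
Polar moment about centroid: J = 2[d³/12 + d(b/2)²] = 2[345³/12 + 345×95²] = 13070000 mm³.
Direct shear f_v = P/L_w = 124×10³ / 690 = 179.7 N/mm (vertical).
Torsion M = P·e = 124×10³ × 225 = 27900000 N·mm.
Critical point at (x, y) = (95, 172.5) from centroid. f_tx = M·y/J = 368.2 N/mm; f_ty = M·x/J = 202.8 N/mm.
Resultant f_max = √[f_tx² + (f_v + f_ty)²] = √[368.2² + (179.7 + 202.8)²] = 530.9 N/mm.
Capacity per unit length: r_n/Ω = (1/2.0) × 0.6 × 550 × (0.707 × 8) = 933.2 N/mm.
530.9 ≤ 933.2 → adequate.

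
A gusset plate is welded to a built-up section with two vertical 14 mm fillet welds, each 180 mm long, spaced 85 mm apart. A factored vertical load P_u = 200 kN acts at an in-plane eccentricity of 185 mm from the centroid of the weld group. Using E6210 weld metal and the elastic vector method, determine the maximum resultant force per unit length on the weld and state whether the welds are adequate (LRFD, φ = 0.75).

f_max ≈ 2560 N/mm; adequate

E62XX → F_EXX = 620 MPa.
Total weld length L_w = 360 mm. Treat welds as unit-width lines.
Polar moment about centroid: J = 2[d³/12 + d(b/2)²] = 2[180³/12 + 180×42.5²] = 1622000 mm³.
Direct shear f_v = P/L_w = 200×10³ / 360 = 555.6 N/mm (vertical).
Torsion M = P·e = 200×10³ × 185 = 37000000 N·mm.
Critical point at (x, y) = (42.5, 90) from centroid. f_tx = M·y/J = 2053 N/mm; f_ty = M·x/J = 969.3 N/mm.
Resultant f_max = √[f_tx² + (f_v + f_ty)²] = √[2053² + (555.6 + 969.3)²] = 2557 N/mm.
Capacity per unit length: φr_n = 0.75 × 0.6 × 620 × (0.707 × 14) = 2762 N/mm.
2557 ≤ 2762 → adequate.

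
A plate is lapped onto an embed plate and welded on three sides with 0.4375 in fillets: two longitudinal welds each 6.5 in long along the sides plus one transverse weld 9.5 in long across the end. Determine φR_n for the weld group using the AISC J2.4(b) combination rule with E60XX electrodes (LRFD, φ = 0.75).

E60XX → F_EXX = 60 ksi.
t_e = 0.707 × 0.4375 = 0.3093 in.
R_nwl = 0.6 × 60 × 0.3093 × 13 = 144.8 kips (longitudinal, 2 welds).
R_nwt = 0.6 × 60 × 0.3093 × 9.5 = 105.8 kips (transverse, base value).
(i) R_nwl + R_nwt = 250.5 kips; (ii) 0.85 R_nwl + 1.5 R_nwt = 281.7 kips.
R_n = max = 281.7 kips [governs: (ii)]; φR_n = 211.3 kips.

φR_n ≈ 211 kips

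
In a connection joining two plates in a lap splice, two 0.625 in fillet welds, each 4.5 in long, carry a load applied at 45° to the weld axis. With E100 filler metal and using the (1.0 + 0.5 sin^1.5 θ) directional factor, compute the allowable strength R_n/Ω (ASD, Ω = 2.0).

E100XX → F_EXX = 100 ksi.
t_e = 0.707 × 0.625 = 0.4419 in; A_we = 0.4419 × 9 = 3.977 in².
Directional factor: 1.0 + 0.5 sin^1.5(45°) = 1.297.
F_nw = 0.6 × 100 × 1.297 = 77.84 ksi.
R_n/Ω = (77.84 × 3.977) / 2.0 = 154.8 kip.

R_n/Ω ≈ 155 kip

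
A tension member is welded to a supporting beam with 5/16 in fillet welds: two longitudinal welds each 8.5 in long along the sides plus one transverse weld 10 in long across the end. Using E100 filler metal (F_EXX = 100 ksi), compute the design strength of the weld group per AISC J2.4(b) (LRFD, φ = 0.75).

t_e = 0.707 × 0.3125 = 0.2209 in.
R_nwl = 0.6 × 100 × 0.2209 × 17 = 225.4 kips (longitudinal, 2 welds).
R_nwt = 0.6 × 100 × 0.2209 × 10 = 132.6 kips (transverse, base value).
(i) R_nwl + R_nwt = 357.9 kips; (ii) 0.85 R_nwl + 1.5 R_nwt = 390.4 kips.
R_n = max = 390.4 kips [governs: (ii)]; φR_n = 292.8 kips.

φR_n ≈ 293 kips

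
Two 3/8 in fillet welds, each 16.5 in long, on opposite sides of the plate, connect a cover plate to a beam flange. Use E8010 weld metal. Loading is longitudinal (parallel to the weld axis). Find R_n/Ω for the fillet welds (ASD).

E80XX → F_EXX = 80 ksi.
Effective throat t_e = 0.707 × 0.375 = 0.2651 in.
Total length L = 33 in; A_we = 0.2651 × 33 = 8.749 in².
F_nw = 0.6 F_EXX = 0.6 × 80 = 48 ksi.
R_n = 48 × 8.749 = 420 kips; R_n/Ω = 420/2.0 = 210 kips.

R_n/Ω ≈ 210 kips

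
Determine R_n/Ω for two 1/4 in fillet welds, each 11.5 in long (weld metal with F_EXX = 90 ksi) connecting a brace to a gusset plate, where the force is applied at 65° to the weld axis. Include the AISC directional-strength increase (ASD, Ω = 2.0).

R_n/Ω ≈ 157 kips

t_e = 0.707 × 0.25 = 0.1767 in; A_we = 0.1767 × 23 = 4.065 in².
Directional factor: 1.0 + 0.5 sin^1.5(65°) = 1.431.
F_nw = 0.6 × 90 × 1.431 = 77.3 ksi.
R_n/Ω = (77.3 × 4.065) / 2.0 = 157.1 kips.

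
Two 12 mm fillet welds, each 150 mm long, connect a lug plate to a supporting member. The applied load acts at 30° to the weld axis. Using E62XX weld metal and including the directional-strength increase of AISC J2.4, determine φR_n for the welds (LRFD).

φR_n ≈ 836 kN

E62XX → F_EXX = 620 MPa.
t_e = 0.707 × 12 = 8.484 mm; A_we = 8.484 × 300 = 2545 mm².
Directional factor: 1.0 + 0.5 sin^1.5(30°) = 1.177.
F_nw = 0.6 × 620 × 1.177 = 437.8 MPa.
φR_n = 0.75 × 437.8 × 2545 × 10⁻³ = 835.6 kN.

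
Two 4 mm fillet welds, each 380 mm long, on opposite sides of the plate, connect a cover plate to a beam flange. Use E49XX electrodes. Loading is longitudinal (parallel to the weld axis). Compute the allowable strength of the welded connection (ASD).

R_n/Ω ≈ 316 kN

E49XX → F_EXX = 490 MPa.
Effective throat t_e = 0.707 × 4 = 2.828 mm.
Total length L = 760 mm; A_we = 2.828 × 760 = 2149 mm².
F_nw = 0.6 F_EXX = 0.6 × 490 = 294 MPa.
R_n = 294 × 2149 × 10⁻³ = 631.9 kN; R_n/Ω = 631.9/2.0 = 315.9 kN.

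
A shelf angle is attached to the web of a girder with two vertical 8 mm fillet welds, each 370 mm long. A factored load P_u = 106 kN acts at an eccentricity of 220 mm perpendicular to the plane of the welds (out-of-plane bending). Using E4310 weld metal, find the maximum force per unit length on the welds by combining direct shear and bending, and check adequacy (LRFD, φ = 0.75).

f_max ≈ 531 N/mm; adequate

E43XX → F_EXX = 430 MPa.
L_w = 2 × 370 = 740 mm; section modulus (unit throat) S = 2 × L²/6 = 45630 mm².
Direct shear f_v = P/L_w = 106×10³/740 = 143.2 N/mm.
Moment M = P × e = 106×10³ × 220 = 23320000 N·mm; bending f_b = M/S = 511 N/mm.
f_max = √(f_v² + f_b²) = √(143.2² + 511²) = 530.7 N/mm.
φr_n = 0.75 × 0.6 × 430 × (0.707 × 8) = 1094 N/mm → adequate.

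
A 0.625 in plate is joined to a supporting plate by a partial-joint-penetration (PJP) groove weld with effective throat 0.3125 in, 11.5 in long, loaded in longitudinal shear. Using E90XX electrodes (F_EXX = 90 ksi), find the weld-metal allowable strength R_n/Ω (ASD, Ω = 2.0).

R_n/Ω ≈ 97 kip

Effective throat (given) t_e = 0.3125 in.
A_we = 0.3125 × 11.5 = 3.594 in².
F_nw = 0.6 F_EXX = 54 ksi.
R_n/Ω = (54 × 3.594) / 2.0 = 97.03 kip.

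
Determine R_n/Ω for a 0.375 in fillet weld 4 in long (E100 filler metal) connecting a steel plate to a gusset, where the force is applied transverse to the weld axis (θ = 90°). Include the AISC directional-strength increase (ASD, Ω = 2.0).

R_n/Ω ≈ 47.7 kips

E100XX → F_EXX = 100 ksi.
t_e = 0.707 × 0.375 = 0.2651 in; A_we = 0.2651 × 4 = 1.06 in².
Directional factor: 1.0 + 0.5 sin^1.5(90°) = 1.5.
F_nw = 0.6 × 100 × 1.5 = 90 ksi.
R_n/Ω = (90 × 1.06) / 2.0 = 47.72 kips.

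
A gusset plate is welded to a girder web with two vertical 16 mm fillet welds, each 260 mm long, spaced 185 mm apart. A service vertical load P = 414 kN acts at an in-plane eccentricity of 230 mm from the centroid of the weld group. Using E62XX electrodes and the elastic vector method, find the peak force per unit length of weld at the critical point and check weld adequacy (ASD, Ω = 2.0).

E62XX → F_EXX = 620 MPa.
Total weld length L_w = 520 mm. Treat welds as unit-width lines.
Polar moment about centroid: J = 2[d³/12 + d(b/2)²] = 2[260³/12 + 260×92.5²] = 7379000 mm³.
Direct shear f_v = P/L_w = 414×10³ / 520 = 796.2 N/mm (vertical).
Torsion M = P·e = 414×10³ × 230 = 95220000 N·mm.
Critical point at (x, y) = (92.5, 130) from centroid. f_tx = M·y/J = 1678 N/mm; f_ty = M·x/J = 1194 N/mm.
Resultant f_max = √[f_tx² + (f_v + f_ty)²] = √[1678² + (796.2 + 1194)²] = 2603 N/mm.
Capacity per unit length: r_n/Ω = (1/2.0) × 0.6 × 620 × (0.707 × 16) = 2104 N/mm.
2603 > 2104 → NOT adequate.

f_max ≈ 2600 N/mm; NOT adequate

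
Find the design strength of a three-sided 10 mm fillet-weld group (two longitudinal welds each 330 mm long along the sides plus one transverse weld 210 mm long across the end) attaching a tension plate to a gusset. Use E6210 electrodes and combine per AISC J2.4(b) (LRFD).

E62XX → F_EXX = 620 MPa.
t_e = 0.707 × 10 = 7.07 mm.
R_nwl = 0.6 × 620 × 7.07 × 660 × 10⁻³ = 1736 kN (longitudinal, 2 welds).
R_nwt = 0.6 × 620 × 7.07 × 210 × 10⁻³ = 552.3 kN (transverse, base value).
(i) R_nwl + R_nwt = 2288 kN; (ii) 0.85 R_nwl + 1.5 R_nwt = 2304 kN.
R_n = max = 2304 kN [governs: (ii)]; φR_n = 1728 kN.

φR_n ≈ 1730 kN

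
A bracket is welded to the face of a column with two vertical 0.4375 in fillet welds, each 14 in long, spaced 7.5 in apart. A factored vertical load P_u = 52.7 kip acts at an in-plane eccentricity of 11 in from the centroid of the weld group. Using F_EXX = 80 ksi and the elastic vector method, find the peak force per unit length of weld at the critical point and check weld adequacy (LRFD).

f_max ≈ 6.51 kip/in; adequate

Total weld length L_w = 28 in. Treat welds as unit-width lines.
Polar moment about centroid: J = 2[d³/12 + d(b/2)²] = 2[14³/12 + 14×3.75²] = 851.1 in³.
Direct shear f_v = P/L_w = 52.7 / 28 = 1.882 kip/in (vertical).
Torsion M = P·e = 52.7 × 11 = 579.7 kip·in.
Critical point at (x, y) = (3.75, 7) from centroid. f_tx = M·y/J = 4.768 kip/in; f_ty = M·x/J = 2.554 kip/in.
Resultant f_max = √[f_tx² + (f_v + f_ty)²] = √[4.768² + (1.882 + 2.554)²] = 6.513 kip/in.
Capacity per unit length: φr_n = 0.75 × 0.6 × 80 × (0.707 × 0.4375) = 11.14 kip/in.
6.513 ≤ 11.14 → adequate.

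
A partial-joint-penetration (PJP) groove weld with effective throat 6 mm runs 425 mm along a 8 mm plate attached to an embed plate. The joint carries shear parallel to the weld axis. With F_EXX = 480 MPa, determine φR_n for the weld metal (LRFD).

Effective throat (given) t_e = 6 mm.
A_we = 6 × 425 = 2550 mm².
F_nw = 0.6 F_EXX = 288 MPa.
φR_n = 0.75 × 288 × 2550 × 10⁻³ = 550.8 kN.

φR_n ≈ 551 kN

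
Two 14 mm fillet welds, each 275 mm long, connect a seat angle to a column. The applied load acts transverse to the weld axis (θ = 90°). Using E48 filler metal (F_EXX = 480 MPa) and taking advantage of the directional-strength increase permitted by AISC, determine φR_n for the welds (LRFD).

φR_n ≈ 1760 kN

t_e = 0.707 × 14 = 9.898 mm; A_we = 9.898 × 550 = 5444 mm².
Directional factor: 1.0 + 0.5 sin^1.5(90°) = 1.5.
F_nw = 0.6 × 480 × 1.5 = 432 MPa.
φR_n = 0.75 × 432 × 5444 × 10⁻³ = 1764 kN.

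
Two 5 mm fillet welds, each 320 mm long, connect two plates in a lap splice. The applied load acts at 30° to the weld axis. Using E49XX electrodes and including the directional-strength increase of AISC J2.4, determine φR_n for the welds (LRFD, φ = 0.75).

φR_n ≈ 587 kN

E49XX → F_EXX = 490 MPa.
t_e = 0.707 × 5 = 3.535 mm; A_we = 3.535 × 640 = 2262 mm².
Directional factor: 1.0 + 0.5 sin^1.5(30°) = 1.177.
F_nw = 0.6 × 490 × 1.177 = 346 MPa.
φR_n = 0.75 × 346 × 2262 × 10⁻³ = 587 kN.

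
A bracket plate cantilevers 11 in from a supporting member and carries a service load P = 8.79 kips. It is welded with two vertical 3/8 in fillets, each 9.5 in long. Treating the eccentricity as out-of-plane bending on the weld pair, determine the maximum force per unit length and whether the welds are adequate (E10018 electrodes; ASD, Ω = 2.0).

f_max ≈ 3.25 kip/in; adequate

E100XX → F_EXX = 100 ksi.
L_w = 2 × 9.5 = 19 in; section modulus (unit throat) S = 2 × L²/6 = 30.08 in².
Direct shear f_v = P/L_w = 8.79/19 = 0.4626 kip/in.
Moment M = P × e = 8.79 × 11 = 96.69 kip·in; bending f_b = M/S = 3.214 kip/in.
f_max = √(f_v² + f_b²) = √(0.4626² + 3.214²) = 3.247 kip/in.
r_n/Ω = (1/2.0) × 0.6 × 100 × (0.707 × 0.375) = 7.954 kip/in → adequate.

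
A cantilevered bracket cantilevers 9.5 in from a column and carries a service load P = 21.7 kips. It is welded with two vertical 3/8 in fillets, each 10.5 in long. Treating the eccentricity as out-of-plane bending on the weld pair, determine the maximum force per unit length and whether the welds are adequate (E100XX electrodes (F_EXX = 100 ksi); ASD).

f_max ≈ 5.7 kip/in; adequate

L_w = 2 × 10.5 = 21 in; section modulus (unit throat) S = 2 × L²/6 = 36.75 in².
Direct shear f_v = P/L_w = 21.7/21 = 1.033 kip/in.
Moment M = P × e = 21.7 × 9.5 = 206.15 kip·in; bending f_b = M/S = 5.61 kip/in.
f_max = √(f_v² + f_b²) = √(1.033² + 5.61²) = 5.704 kip/in.
r_n/Ω = (1/2.0) × 0.6 × 100 × (0.707 × 0.375) = 7.954 kip/in → adequate.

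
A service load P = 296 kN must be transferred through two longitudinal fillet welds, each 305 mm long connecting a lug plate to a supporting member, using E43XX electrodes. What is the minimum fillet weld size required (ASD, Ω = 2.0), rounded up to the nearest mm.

E43XX → F_EXX = 430 MPa.
Total weld length L = 610 mm.
Required throat t_e = P × Ω / (0.6 F_EXX × L) = 296 × 2.0 / (0.6 × 430 × 610 × 10⁻³) = 3.762 mm.
Required leg w = t_e / 0.707 = 5.321 mm → use 6 mm.

w = 6 mm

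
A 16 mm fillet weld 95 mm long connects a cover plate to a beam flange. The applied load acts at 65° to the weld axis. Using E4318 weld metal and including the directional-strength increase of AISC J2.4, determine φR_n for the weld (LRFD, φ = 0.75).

φR_n ≈ 298 kN

E43XX → F_EXX = 430 MPa.
t_e = 0.707 × 16 = 11.31 mm; A_we = 11.31 × 95 = 1075 mm².
Directional factor: 1.0 + 0.5 sin^1.5(65°) = 1.431.
F_nw = 0.6 × 430 × 1.431 = 369.3 MPa.
φR_n = 0.75 × 369.3 × 1075 × 10⁻³ = 297.7 kN.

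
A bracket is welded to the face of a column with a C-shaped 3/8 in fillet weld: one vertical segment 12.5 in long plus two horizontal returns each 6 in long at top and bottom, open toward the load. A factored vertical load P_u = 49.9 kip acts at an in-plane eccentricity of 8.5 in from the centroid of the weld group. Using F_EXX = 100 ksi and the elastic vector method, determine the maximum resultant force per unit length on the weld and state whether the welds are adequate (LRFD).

f_max ≈ 5.96 kip/in; adequate

Total weld length L_w = 24.5 in. Treat welds as unit-width lines.
Centroid: x̄ = 2×6×3 / 24.5 = 1.469 in from the vertical weld.
Polar moment about centroid: J = I_x + I_y = [12.5³/12 + 2×6×6.25²] + [12.5×1.469² + 2(6³/12 + 6×1.531²)] = 722.6 in³.
Direct shear f_v = P/L_w = 49.9 / 24.5 = 2.037 kip/in (vertical).
Torsion M = P·e = 49.9 × 8.5 = 424.15 kip·in.
Critical point at (x, y) = (4.531, 6.25) from centroid. f_tx = M·y/J = 3.669 kip/in; f_ty = M·x/J = 2.659 kip/in.
Resultant f_max = √[f_tx² + (f_v + f_ty)²] = √[3.669² + (2.037 + 2.659)²] = 5.959 kip/in.
Capacity per unit length: φr_n = 0.75 × 0.6 × 100 × (0.707 × 0.375) = 11.93 kip/in.
5.959 ≤ 11.93 → adequate.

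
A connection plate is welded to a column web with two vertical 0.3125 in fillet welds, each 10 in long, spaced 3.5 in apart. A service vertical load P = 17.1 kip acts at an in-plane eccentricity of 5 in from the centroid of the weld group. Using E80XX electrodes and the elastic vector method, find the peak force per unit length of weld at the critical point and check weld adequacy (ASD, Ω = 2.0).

E80XX → F_EXX = 80 ksi.
Total weld length L_w = 20 in. Treat welds as unit-width lines.
Polar moment about centroid: J = 2[d³/12 + d(b/2)²] = 2[10³/12 + 10×1.75²] = 227.9 in³.
Direct shear f_v = P/L_w = 17.1 / 20 = 0.855 kip/in (vertical).
Torsion M = P·e = 17.1 × 5 = 85.5 kip·in.
Critical point at (x, y) = (1.75, 5) from centroid. f_tx = M·y/J = 1.876 kip/in; f_ty = M·x/J = 0.6565 kip/in.
Resultant f_max = √[f_tx² + (f_v + f_ty)²] = √[1.876² + (0.855 + 0.6565)²] = 2.409 kip/in.
Capacity per unit length: r_n/Ω = (1/2.0) × 0.6 × 80 × (0.707 × 0.3125) = 5.302 kip/in.
2.409 ≤ 5.302 → adequate.

f_max ≈ 2.41 kip/in; adequate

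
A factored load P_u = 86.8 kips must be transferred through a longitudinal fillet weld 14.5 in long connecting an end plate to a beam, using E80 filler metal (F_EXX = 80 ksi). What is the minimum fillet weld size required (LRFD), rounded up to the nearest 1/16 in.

Total weld length L = 14.5 in.
Required throat t_e = P_u / (φ × 0.6 F_EXX × L) = 86.8 / (0.75 × 0.6 × 80 × 14.5) = 0.1663 in.
Required leg w = t_e / 0.707 = 0.2352 in → use 1/4 in.

w = 1/4 in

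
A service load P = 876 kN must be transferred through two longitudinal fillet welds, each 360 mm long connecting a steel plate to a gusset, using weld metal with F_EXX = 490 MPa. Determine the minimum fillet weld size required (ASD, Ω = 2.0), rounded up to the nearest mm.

Total weld length L = 720 mm.
Required throat t_e = P × Ω / (0.6 F_EXX × L) = 876 × 2.0 / (0.6 × 490 × 720 × 10⁻³) = 8.277 mm.
Required leg w = t_e / 0.707 = 11.71 mm → use 12 mm.

w = 12 mm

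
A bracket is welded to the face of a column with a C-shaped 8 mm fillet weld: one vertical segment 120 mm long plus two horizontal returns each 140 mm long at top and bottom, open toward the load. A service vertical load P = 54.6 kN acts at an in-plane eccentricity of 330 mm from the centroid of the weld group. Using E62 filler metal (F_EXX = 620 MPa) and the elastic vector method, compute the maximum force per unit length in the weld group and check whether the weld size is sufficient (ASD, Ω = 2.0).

f_max ≈ 1090 N/mm; NOT adequate

Total weld length L_w = 400 mm. Treat welds as unit-width lines.
Centroid: x̄ = 2×140×70 / 400 = 49 mm from the vertical weld.
Polar moment about centroid: J = I_x + I_y = [120³/12 + 2×140×60²] + [120×49² + 2(140³/12 + 140×21²)] = 2021000 mm³.
Direct shear f_v = P/L_w = 54.6×10³ / 400 = 136.5 N/mm (vertical).
Torsion M = P·e = 54.6×10³ × 330 = 18018000 N·mm.
Critical point at (x, y) = (91, 60) from centroid. f_tx = M·y/J = 534.9 N/mm; f_ty = M·x/J = 811.3 N/mm.
Resultant f_max = √[f_tx² + (f_v + f_ty)²] = √[534.9² + (136.5 + 811.3)²] = 1088 N/mm.
Capacity per unit length: r_n/Ω = (1/2.0) × 0.6 × 620 × (0.707 × 8) = 1052 N/mm.
1088 > 1052 → NOT adequate.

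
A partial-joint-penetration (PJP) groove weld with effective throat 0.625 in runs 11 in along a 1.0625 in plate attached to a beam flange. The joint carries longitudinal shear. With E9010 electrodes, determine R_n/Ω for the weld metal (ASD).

R_n/Ω ≈ 186 kip

E90XX → F_EXX = 90 ksi.
Effective throat (given) t_e = 0.625 in.
A_we = 0.625 × 11 = 6.875 in².
F_nw = 0.6 F_EXX = 54 ksi.
R_n/Ω = (54 × 6.875) / 2.0 = 185.6 kip.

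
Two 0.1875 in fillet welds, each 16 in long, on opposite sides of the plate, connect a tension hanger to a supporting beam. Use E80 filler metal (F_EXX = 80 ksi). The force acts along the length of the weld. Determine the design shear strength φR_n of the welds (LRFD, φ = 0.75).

Effective throat t_e = 0.707 × 0.1875 = 0.1326 in.
Total length L = 32 in; A_we = 0.1326 × 32 = 4.242 in².
F_nw = 0.6 F_EXX = 0.6 × 80 = 48 ksi.
φR_n = 0.75 × 48 × 4.242 = 152.7 kips.

φR_n ≈ 153 kips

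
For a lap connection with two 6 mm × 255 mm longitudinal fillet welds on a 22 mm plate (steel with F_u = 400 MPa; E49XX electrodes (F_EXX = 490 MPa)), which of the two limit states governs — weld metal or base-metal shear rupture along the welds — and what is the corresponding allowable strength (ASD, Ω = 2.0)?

t_e = 0.707 × 6 = 4.242 mm; L = 510 mm.
Weld metal: R_n/Ω = (1/2.0) × 0.6 × 490 × 4.242 × 510 × 10⁻³ = 318 kN.
Base metal (shear rupture): R_n/Ω = (1/2.0) × 0.6 × 400 × 22 × 510 × 10⁻³ = 1346 kN.
Governing: weld metal.

R_n/Ω ≈ 318 kN (weld metal governs)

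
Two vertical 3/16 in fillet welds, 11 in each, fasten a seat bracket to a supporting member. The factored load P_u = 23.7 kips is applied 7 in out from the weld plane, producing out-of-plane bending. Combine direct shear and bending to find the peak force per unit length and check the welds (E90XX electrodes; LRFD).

f_max ≈ 4.25 kip/in; adequate

E90XX → F_EXX = 90 ksi.
L_w = 2 × 11 = 22 in; section modulus (unit throat) S = 2 × L²/6 = 40.33 in².
Direct shear f_v = P/L_w = 23.7/22 = 1.077 kip/in.
Moment M = P × e = 23.7 × 7 = 165.9 kip·in; bending f_b = M/S = 4.113 kip/in.
f_max = √(f_v² + f_b²) = √(1.077² + 4.113²) = 4.252 kip/in.
φr_n = 0.75 × 0.6 × 90 × (0.707 × 0.1875) = 5.369 kip/in → adequate.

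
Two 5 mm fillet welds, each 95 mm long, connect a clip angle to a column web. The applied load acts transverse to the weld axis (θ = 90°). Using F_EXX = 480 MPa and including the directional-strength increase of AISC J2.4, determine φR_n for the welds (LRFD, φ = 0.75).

φR_n ≈ 218 kN

t_e = 0.707 × 5 = 3.535 mm; A_we = 3.535 × 190 = 671.6 mm².
Directional factor: 1.0 + 0.5 sin^1.5(90°) = 1.5.
F_nw = 0.6 × 480 × 1.5 = 432 MPa.
φR_n = 0.75 × 432 × 671.6 × 10⁻³ = 217.6 kN.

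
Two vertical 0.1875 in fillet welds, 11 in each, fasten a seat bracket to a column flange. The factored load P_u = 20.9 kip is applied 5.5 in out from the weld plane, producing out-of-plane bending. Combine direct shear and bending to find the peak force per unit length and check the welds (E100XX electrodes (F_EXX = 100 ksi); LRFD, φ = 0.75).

L_w = 2 × 11 = 22 in; section modulus (unit throat) S = 2 × L²/6 = 40.33 in².
Direct shear f_v = P/L_w = 20.9/22 = 0.95 kip/in.
Moment M = P × e = 20.9 × 5.5 = 114.95 kip·in; bending f_b = M/S = 2.85 kip/in.
f_max = √(f_v² + f_b²) = √(0.95² + 2.85²) = 3.004 kip/in.
φr_n = 0.75 × 0.6 × 100 × (0.707 × 0.1875) = 5.965 kip/in → adequate.

f_max ≈ 3 kip/in; adequate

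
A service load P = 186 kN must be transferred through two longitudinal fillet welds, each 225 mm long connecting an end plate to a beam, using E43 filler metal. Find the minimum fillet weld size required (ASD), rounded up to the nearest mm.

E43XX → F_EXX = 430 MPa.
Total weld length L = 450 mm.
Required throat t_e = P × Ω / (0.6 F_EXX × L) = 186 × 2.0 / (0.6 × 430 × 450 × 10⁻³) = 3.204 mm.
Required leg w = t_e / 0.707 = 4.532 mm → use 5 mm.

w = 5 mm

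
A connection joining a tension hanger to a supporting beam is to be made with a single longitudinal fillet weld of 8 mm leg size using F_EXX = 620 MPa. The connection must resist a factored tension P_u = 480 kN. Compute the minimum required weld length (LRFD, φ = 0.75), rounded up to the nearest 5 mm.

L = 305 mm

Throat t_e = 0.707 × 8 = 5.656 mm.
φr_n = 0.75 × 0.6 × 620 × 5.656 × 10⁻³ = 1.578 kN/mm.
L_req = P_u / φr_n = 480 / 1.578 = 304.2 mm total.
Round up → use L = 305 mm.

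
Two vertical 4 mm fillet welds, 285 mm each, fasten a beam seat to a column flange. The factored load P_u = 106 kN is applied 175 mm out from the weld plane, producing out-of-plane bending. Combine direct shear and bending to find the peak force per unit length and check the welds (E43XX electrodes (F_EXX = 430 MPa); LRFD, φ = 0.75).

L_w = 2 × 285 = 570 mm; section modulus (unit throat) S = 2 × L²/6 = 27080 mm².
Direct shear f_v = P/L_w = 106×10³/570 = 186 N/mm.
Moment M = P × e = 106×10³ × 175 = 18550000 N·mm; bending f_b = M/S = 685.1 N/mm.
f_max = √(f_v² + f_b²) = √(186² + 685.1²) = 709.9 N/mm.
φr_n = 0.75 × 0.6 × 430 × (0.707 × 4) = 547.2 N/mm → NOT adequate.

f_max ≈ 710 N/mm; NOT adequate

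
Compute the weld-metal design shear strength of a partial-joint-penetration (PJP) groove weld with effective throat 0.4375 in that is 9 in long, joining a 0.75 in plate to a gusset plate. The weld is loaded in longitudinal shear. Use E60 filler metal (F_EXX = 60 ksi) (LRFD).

φR_n ≈ 106 kip

Effective throat (given) t_e = 0.4375 in.
A_we = 0.4375 × 9 = 3.938 in².
F_nw = 0.6 F_EXX = 36 ksi.
φR_n = 0.75 × 36 × 3.938 = 106.3 kip.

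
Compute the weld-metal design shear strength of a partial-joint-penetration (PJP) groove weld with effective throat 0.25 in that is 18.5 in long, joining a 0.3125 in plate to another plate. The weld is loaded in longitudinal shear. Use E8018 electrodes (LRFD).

φR_n ≈ 166 kips

E80XX → F_EXX = 80 ksi.
Effective throat (given) t_e = 0.25 in.
A_we = 0.25 × 18.5 = 4.625 in².
F_nw = 0.6 F_EXX = 48 ksi.
φR_n = 0.75 × 48 × 4.625 = 166.5 kips.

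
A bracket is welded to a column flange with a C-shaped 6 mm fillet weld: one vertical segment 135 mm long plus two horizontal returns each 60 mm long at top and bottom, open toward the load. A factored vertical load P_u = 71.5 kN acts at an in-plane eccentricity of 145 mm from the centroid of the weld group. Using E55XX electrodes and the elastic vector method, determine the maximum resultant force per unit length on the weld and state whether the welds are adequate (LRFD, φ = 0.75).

f_max ≈ 1180 N/mm; NOT adequate

E55XX → F_EXX = 550 MPa.
Total weld length L_w = 255 mm. Treat welds as unit-width lines.
Centroid: x̄ = 2×60×30 / 255 = 14.12 mm from the vertical weld.
Polar moment about centroid: J = I_x + I_y = [135³/12 + 2×60×67.5²] + [135×14.12² + 2(60³/12 + 60×15.88²)] = 845000 mm³.
Direct shear f_v = P/L_w = 71.5×10³ / 255 = 280.4 N/mm (vertical).
Torsion M = P·e = 71.5×10³ × 145 = 10368000 N·mm.
Critical point at (x, y) = (45.88, 67.5) from centroid. f_tx = M·y/J = 828.2 N/mm; f_ty = M·x/J = 563 N/mm.
Resultant f_max = √[f_tx² + (f_v + f_ty)²] = √[828.2² + (280.4 + 563)²] = 1182 N/mm.
Capacity per unit length: φr_n = 0.75 × 0.6 × 550 × (0.707 × 6) = 1050 N/mm.
1182 > 1050 → NOT adequate.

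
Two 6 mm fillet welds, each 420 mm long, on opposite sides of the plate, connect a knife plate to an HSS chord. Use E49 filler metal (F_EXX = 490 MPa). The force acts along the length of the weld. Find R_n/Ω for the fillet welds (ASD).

R_n/Ω ≈ 524 kN

Effective throat t_e = 0.707 × 6 = 4.242 mm.
Total length L = 840 mm; A_we = 4.242 × 840 = 3563 mm².
F_nw = 0.6 F_EXX = 0.6 × 490 = 294 MPa.
R_n = 294 × 3563 × 10⁻³ = 1048 kN; R_n/Ω = 1048/2.0 = 523.8 kN.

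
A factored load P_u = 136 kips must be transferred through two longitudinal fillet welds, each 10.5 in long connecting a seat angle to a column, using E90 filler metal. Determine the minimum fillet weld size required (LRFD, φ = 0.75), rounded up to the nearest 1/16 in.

w = 1/4 in

E90XX → F_EXX = 90 ksi.
Total weld length L = 21 in.
Required throat t_e = P_u / (φ × 0.6 F_EXX × L) = 136 / (0.75 × 0.6 × 90 × 21) = 0.1599 in.
Required leg w = t_e / 0.707 = 0.2262 in → use 1/4 in.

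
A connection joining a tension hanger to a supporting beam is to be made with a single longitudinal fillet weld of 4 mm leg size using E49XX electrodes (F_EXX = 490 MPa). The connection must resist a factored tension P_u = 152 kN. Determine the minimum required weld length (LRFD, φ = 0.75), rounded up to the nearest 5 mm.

L = 245 mm

Throat t_e = 0.707 × 4 = 2.828 mm.
φr_n = 0.75 × 0.6 × 490 × 2.828 × 10⁻³ = 0.6236 kN/mm.
L_req = P_u / φr_n = 152 / 0.6236 = 243.8 mm total.
Round up → use L = 245 mm.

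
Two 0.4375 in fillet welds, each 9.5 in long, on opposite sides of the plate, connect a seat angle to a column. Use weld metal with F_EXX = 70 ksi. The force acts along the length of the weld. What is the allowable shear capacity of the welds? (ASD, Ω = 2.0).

Effective throat t_e = 0.707 × 0.4375 = 0.3093 in.
Total length L = 19 in; A_we = 0.3093 × 19 = 5.877 in².
F_nw = 0.6 F_EXX = 0.6 × 70 = 42 ksi.
R_n = 42 × 5.877 = 246.8 kip; R_n/Ω = 246.8/2.0 = 123.4 kip.

R_n/Ω ≈ 123 kip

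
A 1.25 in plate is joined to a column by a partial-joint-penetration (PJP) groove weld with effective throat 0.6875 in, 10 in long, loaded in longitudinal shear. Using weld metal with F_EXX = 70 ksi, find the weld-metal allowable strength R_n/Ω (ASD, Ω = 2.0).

R_n/Ω ≈ 144 kip

Effective throat (given) t_e = 0.6875 in.
A_we = 0.6875 × 10 = 6.875 in².
F_nw = 0.6 F_EXX = 42 ksi.
R_n/Ω = (42 × 6.875) / 2.0 = 144.4 kip.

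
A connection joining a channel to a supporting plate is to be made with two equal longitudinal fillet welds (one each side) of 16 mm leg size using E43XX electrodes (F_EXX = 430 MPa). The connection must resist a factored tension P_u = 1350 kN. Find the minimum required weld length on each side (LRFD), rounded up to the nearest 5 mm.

Throat t_e = 0.707 × 16 = 11.31 mm.
φr_n = 0.75 × 0.6 × 430 × 11.31 × 10⁻³ = 2.189 kN/mm.
L_req = P_u / φr_n = 1350 / 2.189 = 616.8 mm total.
Per side: 616.8 / 2 = 308.4 mm.
Round up → use L = 310 mm on each side.

L = 310 mm on each side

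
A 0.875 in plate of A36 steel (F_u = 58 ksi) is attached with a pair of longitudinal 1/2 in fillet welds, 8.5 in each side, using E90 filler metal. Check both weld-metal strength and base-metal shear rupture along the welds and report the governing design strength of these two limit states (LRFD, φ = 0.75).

φR_n ≈ 243 kips (weld metal governs)

E90XX → F_EXX = 90 ksi.
t_e = 0.707 × 0.5 = 0.3535 in; L = 17 in.
Weld metal: φR_n = 0.75 × 0.6 × 90 × 0.3535 × 17 = 243.4 kips.
Base metal (shear rupture): φR_n = 0.75 × 0.6 × 58 × 0.875 × 17 = 388.2 kips.
Governing: weld metal.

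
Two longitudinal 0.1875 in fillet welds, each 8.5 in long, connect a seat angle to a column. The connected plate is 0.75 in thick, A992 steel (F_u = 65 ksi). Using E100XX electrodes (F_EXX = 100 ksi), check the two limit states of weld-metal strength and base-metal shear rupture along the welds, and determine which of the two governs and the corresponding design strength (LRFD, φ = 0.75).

t_e = 0.707 × 0.1875 = 0.1326 in; L = 17 in.
Weld metal: φR_n = 0.75 × 0.6 × 100 × 0.1326 × 17 = 101.4 kips.
Base metal (shear rupture): φR_n = 0.75 × 0.6 × 65 × 0.75 × 17 = 372.9 kips.
Governing: weld metal.

φR_n ≈ 101 kips (weld metal governs)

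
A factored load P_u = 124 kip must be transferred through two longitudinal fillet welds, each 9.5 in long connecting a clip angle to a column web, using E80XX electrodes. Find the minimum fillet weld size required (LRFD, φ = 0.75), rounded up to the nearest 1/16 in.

E80XX → F_EXX = 80 ksi.
Total weld length L = 19 in.
Required throat t_e = P_u / (φ × 0.6 F_EXX × L) = 124 / (0.75 × 0.6 × 80 × 19) = 0.1813 in.
Required leg w = t_e / 0.707 = 0.2564 in → use 5/16 in.

w = 5/16 in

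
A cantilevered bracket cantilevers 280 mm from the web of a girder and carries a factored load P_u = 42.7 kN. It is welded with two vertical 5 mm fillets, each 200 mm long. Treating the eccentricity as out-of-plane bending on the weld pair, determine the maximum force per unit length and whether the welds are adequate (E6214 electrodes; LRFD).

f_max ≈ 903 N/mm; adequate

E62XX → F_EXX = 620 MPa.
L_w = 2 × 200 = 400 mm; section modulus (unit throat) S = 2 × L²/6 = 13330 mm².
Direct shear f_v = P/L_w = 42.7×10³/400 = 106.8 N/mm.
Moment M = P × e = 42.7×10³ × 280 = 11956000 N·mm; bending f_b = M/S = 896.7 N/mm.
f_max = √(f_v² + f_b²) = √(106.8² + 896.7²) = 903 N/mm.
φr_n = 0.75 × 0.6 × 620 × (0.707 × 5) = 986.3 N/mm → adequate.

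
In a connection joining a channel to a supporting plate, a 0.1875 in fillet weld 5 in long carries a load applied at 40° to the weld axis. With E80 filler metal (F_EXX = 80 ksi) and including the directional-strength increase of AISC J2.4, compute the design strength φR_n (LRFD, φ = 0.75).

φR_n ≈ 30 kips

t_e = 0.707 × 0.1875 = 0.1326 in; A_we = 0.1326 × 5 = 0.6628 in².
Directional factor: 1.0 + 0.5 sin^1.5(40°) = 1.258.
F_nw = 0.6 × 80 × 1.258 = 60.37 ksi.
φR_n = 0.75 × 60.37 × 0.6628 = 30.01 kips.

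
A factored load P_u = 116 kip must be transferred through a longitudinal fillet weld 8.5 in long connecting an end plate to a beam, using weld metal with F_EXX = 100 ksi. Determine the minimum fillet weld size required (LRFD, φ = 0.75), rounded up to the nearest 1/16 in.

w = 7/16 in

Total weld length L = 8.5 in.
Required throat t_e = P_u / (φ × 0.6 F_EXX × L) = 116 / (0.75 × 0.6 × 100 × 8.5) = 0.3033 in.
Required leg w = t_e / 0.707 = 0.429 in → use 7/16 in.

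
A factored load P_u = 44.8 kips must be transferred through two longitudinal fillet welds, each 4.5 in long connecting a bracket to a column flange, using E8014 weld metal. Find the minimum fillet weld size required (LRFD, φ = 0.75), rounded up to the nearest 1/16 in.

E80XX → F_EXX = 80 ksi.
Total weld length L = 9 in.
Required throat t_e = P_u / (φ × 0.6 F_EXX × L) = 44.8 / (0.75 × 0.6 × 80 × 9) = 0.1383 in.
Required leg w = t_e / 0.707 = 0.1956 in → use 1/4 in.

w = 1/4 in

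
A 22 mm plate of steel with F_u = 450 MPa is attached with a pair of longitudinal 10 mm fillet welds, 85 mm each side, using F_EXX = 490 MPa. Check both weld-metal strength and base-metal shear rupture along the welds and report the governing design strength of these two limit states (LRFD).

t_e = 0.707 × 10 = 7.07 mm; L = 170 mm.
Weld metal: φR_n = 0.75 × 0.6 × 490 × 7.07 × 170 × 10⁻³ = 265 kN.
Base metal (shear rupture): φR_n = 0.75 × 0.6 × 450 × 22 × 170 × 10⁻³ = 757.4 kN.
Governing: weld metal.

φR_n ≈ 265 kN (weld metal governs)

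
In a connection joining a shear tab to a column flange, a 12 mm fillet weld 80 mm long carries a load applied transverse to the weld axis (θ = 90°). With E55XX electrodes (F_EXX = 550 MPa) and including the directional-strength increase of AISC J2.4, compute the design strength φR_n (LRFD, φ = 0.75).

φR_n ≈ 252 kN

t_e = 0.707 × 12 = 8.484 mm; A_we = 8.484 × 80 = 678.7 mm².
Directional factor: 1.0 + 0.5 sin^1.5(90°) = 1.5.
F_nw = 0.6 × 550 × 1.5 = 495 MPa.
φR_n = 0.75 × 495 × 678.7 × 10⁻³ = 252 kN.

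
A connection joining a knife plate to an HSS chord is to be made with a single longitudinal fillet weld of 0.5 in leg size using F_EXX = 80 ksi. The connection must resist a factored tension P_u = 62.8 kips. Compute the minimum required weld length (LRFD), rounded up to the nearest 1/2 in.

Throat t_e = 0.707 × 0.5 = 0.3535 in.
φr_n = 0.75 × 0.6 × 80 × 0.3535 = 12.73 kips/in.
L_req = P_u / φr_n = 62.8 / 12.73 = 4.935 in total.
Round up → use L = 5 in.

L = 5 in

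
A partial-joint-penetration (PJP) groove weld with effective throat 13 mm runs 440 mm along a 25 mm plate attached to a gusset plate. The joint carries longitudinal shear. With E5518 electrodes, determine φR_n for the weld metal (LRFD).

E55XX → F_EXX = 550 MPa.
Effective throat (given) t_e = 13 mm.
A_we = 13 × 440 = 5720 mm².
F_nw = 0.6 F_EXX = 330 MPa.
φR_n = 0.75 × 330 × 5720 × 10⁻³ = 1416 kN.

φR_n ≈ 1420 kN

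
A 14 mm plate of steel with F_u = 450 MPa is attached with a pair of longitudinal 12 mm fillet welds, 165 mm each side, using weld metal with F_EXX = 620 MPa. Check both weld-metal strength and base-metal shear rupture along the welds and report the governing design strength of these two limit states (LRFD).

φR_n ≈ 781 kN (weld metal governs)

t_e = 0.707 × 12 = 8.484 mm; L = 330 mm.
Weld metal: φR_n = 0.75 × 0.6 × 620 × 8.484 × 330 × 10⁻³ = 781.1 kN.
Base metal (shear rupture): φR_n = 0.75 × 0.6 × 450 × 14 × 330 × 10⁻³ = 935.6 kN.
Governing: weld metal.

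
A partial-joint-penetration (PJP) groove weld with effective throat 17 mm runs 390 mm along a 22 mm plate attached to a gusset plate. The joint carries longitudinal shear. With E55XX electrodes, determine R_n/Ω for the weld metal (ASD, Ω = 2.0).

E55XX → F_EXX = 550 MPa.
Effective throat (given) t_e = 17 mm.
A_we = 17 × 390 = 6630 mm².
F_nw = 0.6 F_EXX = 330 MPa.
R_n/Ω = (330 × 6630) / 2.0 × 10⁻³ = 1094 kN.

R_n/Ω ≈ 1090 kN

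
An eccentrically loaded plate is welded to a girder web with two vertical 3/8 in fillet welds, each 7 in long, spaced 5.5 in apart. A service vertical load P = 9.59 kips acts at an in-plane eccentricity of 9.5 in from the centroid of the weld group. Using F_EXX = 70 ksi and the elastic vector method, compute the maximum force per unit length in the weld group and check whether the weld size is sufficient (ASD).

f_max ≈ 2.96 kip/in; adequate

Total weld length L_w = 14 in. Treat welds as unit-width lines.
Polar moment about centroid: J = 2[d³/12 + d(b/2)²] = 2[7³/12 + 7×2.75²] = 163 in³.
Direct shear f_v = P/L_w = 9.59 / 14 = 0.685 kip/in (vertical).
Torsion M = P·e = 9.59 × 9.5 = 91.105 kip·in.
Critical point at (x, y) = (2.75, 3.5) from centroid. f_tx = M·y/J = 1.956 kip/in; f_ty = M·x/J = 1.537 kip/in.
Resultant f_max = √[f_tx² + (f_v + f_ty)²] = √[1.956² + (0.685 + 1.537)²] = 2.96 kip/in.
Capacity per unit length: r_n/Ω = (1/2.0) × 0.6 × 70 × (0.707 × 0.375) = 5.568 kip/in.
2.96 ≤ 5.568 → adequate.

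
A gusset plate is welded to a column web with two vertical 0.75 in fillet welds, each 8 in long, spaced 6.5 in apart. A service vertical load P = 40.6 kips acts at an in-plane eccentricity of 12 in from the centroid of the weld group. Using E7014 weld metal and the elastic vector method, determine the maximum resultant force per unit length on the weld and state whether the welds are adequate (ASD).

E70XX → F_EXX = 70 ksi.
Total weld length L_w = 16 in. Treat welds as unit-width lines.
Polar moment about centroid: J = 2[d³/12 + d(b/2)²] = 2[8³/12 + 8×3.25²] = 254.3 in³.
Direct shear f_v = P/L_w = 40.6 / 16 = 2.538 kip/in (vertical).
Torsion M = P·e = 40.6 × 12 = 487.2 kip·in.
Critical point at (x, y) = (3.25, 4) from centroid. f_tx = M·y/J = 7.662 kip/in; f_ty = M·x/J = 6.226 kip/in.
Resultant f_max = √[f_tx² + (f_v + f_ty)²] = √[7.662² + (2.538 + 6.226)²] = 11.64 kip/in.
Capacity per unit length: r_n/Ω = (1/2.0) × 0.6 × 70 × (0.707 × 0.75) = 11.14 kip/in.
11.64 > 11.14 → NOT adequate.

f_max ≈ 11.6 kip/in; NOT adequate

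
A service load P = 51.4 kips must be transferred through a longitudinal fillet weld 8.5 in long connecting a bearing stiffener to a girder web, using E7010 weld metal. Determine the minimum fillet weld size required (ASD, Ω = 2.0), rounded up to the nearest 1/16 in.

E70XX → F_EXX = 70 ksi.
Total weld length L = 8.5 in.
Required throat t_e = P × Ω / (0.6 F_EXX × L) = 51.4 × 2.0 / (0.6 × 70 × 8.5) = 0.288 in.
Required leg w = t_e / 0.707 = 0.4073 in → use 7/16 in.

w = 7/16 in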